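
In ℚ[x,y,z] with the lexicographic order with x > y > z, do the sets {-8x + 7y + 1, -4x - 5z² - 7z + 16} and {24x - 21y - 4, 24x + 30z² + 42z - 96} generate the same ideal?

Two ideals are equal iff their reduced Gröbner bases coincide (the reduced basis is unique for a fixed ordering).
Buchberger on the first generating set:
f_1 = -8x + 7y + 1, LT = x.
f_2 = -4x - 5z² - 7z + 16, LT = x.

S(f_1,f_2): lcm = x. S = -⅞y - 5/4z² - 7/4z + 31/8.
  reduce S modulo (f_1, f_2):
  remainder -⅞y - 5/4z² - 7/4z + 31/8 ≠ 0; add g_3 = -⅞y - 5/4z² - 7/4z + 31/8 to the basis.

The other S-polynomials (S(f_1,g_3), S(f_2,g_3)) all reduce to 0 modulo the current basis, so we have a Gröbner basis.
Inter-reduce: drop elements whose leading term is divisible by another's, tail-reduce, and make monic.
Reduced Gröbner basis: {x + 5/4z² + 7/4z - 4, y + 10/7z² + 2z - 31/7}.

Buchberger on the second generating set:
h_1 = 24x - 21y - 4, LT = x.
h_2 = 24x + 30z² + 42z - 96, LT = x.

S(h_1,h_2): lcm = x. S = -⅞y - 5/4z² - 7/4z + 23/6.
  reduce S modulo (h_1, h_2):
  remainder -⅞y - 5/4z² - 7/4z + 23/6 ≠ 0; add k_3 = -⅞y - 5/4z² - 7/4z + 23/6 to the basis.

The other S-polynomials (S(h_1,k_3), S(h_2,k_3)) all reduce to 0 modulo the current basis, so we have a Gröbner basis.
Inter-reduce: drop elements whose leading term is divisible by another's, tail-reduce, and make monic.
Reduced Gröbner basis: {x + 5/4z² + 7/4z - 4, y + 10/7z² + 2z - 92/21}.

Since the reduced bases disagree, the two ideals are not the same.

No, the ideals differ.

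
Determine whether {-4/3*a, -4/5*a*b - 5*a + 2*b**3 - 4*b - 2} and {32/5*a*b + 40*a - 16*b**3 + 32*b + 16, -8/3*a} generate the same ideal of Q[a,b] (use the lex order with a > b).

Yes, the ideals are equal.

Equality of ideals is decidable: compute both reduced Gröbner bases (unique for the ordering) and check whether they agree.
Buchberger on the first generating set:
f_1 = -4/3*a, LT = a.
f_2 = -4/5*a*b - 5*a + 2*b**3 - 4*b - 2, LT = a*b.

S(f_1,f_2): lcm = a*b. S = -25/4*a + 5/2*b**3 - 5*b - 5/2.
  leading term a: subtract (75/16)·f_1 from -25/4*a + 5/2*b**3 - 5*b - 5/2 → 5/2*b**3 - 5*b - 5/2
  leading term b**3: no divisor's leading term divides it; move 5/2*b**3 to the remainder.
  leading term b: no divisor's leading term divides it; move -5*b to the remainder.
  leading term 1: no divisor's leading term divides it; move -5/2 to the remainder.
  remainder 5/2*b**3 - 5*b - 5/2 ≠ 0; add g_3 = 5/2*b**3 - 5*b - 5/2 to the basis.

The other S-polynomials (S(f_1,g_3), S(f_2,g_3)) all reduce to 0 modulo the current basis, so we have a Gröbner basis.
Inter-reduce: drop elements whose leading term is divisible by another's, tail-reduce, and make monic.
Reduced Gröbner basis: {a, b**3 - 2*b - 1}.

Buchberger on the second generating set:
h_1 = 32/5*a*b + 40*a - 16*b**3 + 32*b + 16, LT = a*b.
h_2 = -8/3*a, LT = a.

S(h_1,h_2): lcm = a*b. S = 25/4*a - 5/2*b**3 + 5*b + 5/2.
  leading term a: subtract (-75/32)·h_2 from 25/4*a - 5/2*b**3 + 5*b + 5/2 → -5/2*b**3 + 5*b + 5/2
  leading term b**3: no divisor's leading term divides it; move -5/2*b**3 to the remainder.
  leading term b: no divisor's leading term divides it; move 5*b to the remainder.
  leading term 1: no divisor's leading term divides it; move 5/2 to the remainder.
  remainder -5/2*b**3 + 5*b + 5/2 ≠ 0; add k_3 = -5/2*b**3 + 5*b + 5/2 to the basis.

The other S-polynomials (S(h_1,k_3), S(h_2,k_3)) all reduce to 0 modulo the current basis, so we have a Gröbner basis.
Inter-reduce: drop elements whose leading term is divisible by another's, tail-reduce, and make monic.
Reduced Gröbner basis: {a, b**3 - 2*b - 1}.

The two bases agree; hence the ideals are identical.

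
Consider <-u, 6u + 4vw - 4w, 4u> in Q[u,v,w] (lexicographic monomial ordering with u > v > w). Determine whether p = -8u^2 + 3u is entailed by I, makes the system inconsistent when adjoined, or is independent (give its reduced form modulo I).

First compute the reduced Gröbner basis of I by Buchberger's algorithm.
f_1 = -u, LT = u.
f_2 = 6u + 4vw - 4w, LT = u.
f_3 = 4u, LT = u.

S(f_1,f_2): lcm = u. S = -2/3vw + 2/3w.
  leading term vw: no divisor's leading term divides it; move -2/3vw to the remainder.
  leading term w: no divisor's leading term divides it; move 2/3w to the remainder.
  remainder -2/3vw + 2/3w ≠ 0; add h_4 = -2/3vw + 2/3w to the basis.

S(f_1,f_3): lcm = u. S = 0.
  remainder 0.

S(f_2,f_3): lcm = u. S = 2/3vw - 2/3w.
  leading term vw: subtract (-1)·h_4 from 2/3vw - 2/3w → 0
  remainder 0.

S(f_1,h_4): leading monomials are coprime, so the S-polynomial reduces to 0 (Buchberger's first criterion).
S(f_2,h_4): leading monomials are coprime, so the S-polynomial reduces to 0 (Buchberger's first criterion).
S(f_3,h_4): leading monomials are coprime, so the S-polynomial reduces to 0 (Buchberger's first criterion).
Every S-polynomial of the final basis reduces to 0, so we have a Gröbner basis.
Inter-reduce: drop elements whose leading term is divisible by another's, tail-reduce, and make monic.
Reduced Gröbner basis: {u, vw - w}.
Label its elements g_1 = u, g_2 = vw - w.

Reduce p = -8u^2 + 3u modulo G:
  leading term u^2: subtract (-8u)·g_1 from -8u^2 + 3u → 3u
  leading term u: subtract (3)·g_1 from 3u → 0
  normal form = 0.
Since the normal form is 0, p ∈ I.

-8u^2 + 3u lies in I (it reduces to 0).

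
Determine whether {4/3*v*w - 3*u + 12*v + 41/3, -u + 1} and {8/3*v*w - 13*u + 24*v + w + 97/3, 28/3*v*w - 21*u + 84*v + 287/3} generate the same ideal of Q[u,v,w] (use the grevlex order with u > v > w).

Since reduced Gröbner bases are canonical representatives of ideals under a given ordering, it suffices to compute and compare them.
Buchberger on the first generating set:
f_1 = 4/3*v*w - 3*u + 12*v + 41/3, LT = v*w.
f_2 = -u + 1, LT = u.

S(f_1,f_2): leading monomials are coprime, so the S-polynomial reduces to 0 (Buchberger's first criterion).
Every S-polynomial of the final basis reduces to 0, so we have a Gröbner basis.
Inter-reduce: drop elements whose leading term is divisible by another's, tail-reduce, and make monic.
Reduced Gröbner basis: {v*w + 9*v + 8, u - 1}.

Buchberger on the second generating set:
h_1 = 8/3*v*w - 13*u + 24*v + w + 97/3, LT = v*w.
h_2 = 28/3*v*w - 21*u + 84*v + 287/3, LT = v*w.

S(h_1,h_2): lcm = v*w. S = -21/8*u + 3/8*w + 15/8.
  leading term u: no divisor's leading term divides it; move -21/8*u to the remainder.
  leading term w: no divisor's leading term divides it; move 3/8*w to the remainder.
  leading term 1: no divisor's leading term divides it; move 15/8 to the remainder.
  remainder -21/8*u + 3/8*w + 15/8 ≠ 0; add k_3 = -21/8*u + 3/8*w + 15/8 to the basis.

S(h_1,k_3): leading monomials are coprime, so the S-polynomial reduces to 0 (Buchberger's first criterion).
S(h_2,k_3): leading monomials are coprime, so the S-polynomial reduces to 0 (Buchberger's first criterion).
Every S-polynomial of the final basis reduces to 0, so we have a Gröbner basis.
Inter-reduce: drop elements whose leading term is divisible by another's, tail-reduce, and make monic.
Reduced Gröbner basis: {v*w + 9*v - 9/28*w + 121/14, u - 1/7*w - 5/7}.

These differ, so the ideals are not equal.

No, the ideals differ.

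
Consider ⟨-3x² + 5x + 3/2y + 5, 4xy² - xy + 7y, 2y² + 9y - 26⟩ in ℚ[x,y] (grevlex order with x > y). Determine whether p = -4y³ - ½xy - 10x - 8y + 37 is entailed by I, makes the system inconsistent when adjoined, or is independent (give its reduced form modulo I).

First compute the reduced Gröbner basis of I by Buchberger's algorithm.
f_1 = -3x² + 5x + 3/2y + 5, LT = x².
f_2 = 4xy² - xy + 7y, LT = xy².
f_3 = 2y² + 9y - 26, LT = y².

S(f_1,f_2): lcm = x²y². S = ¼x²y - 5/3xy² - ½y³ - 7/4xy - 5/3y².
  leading term x²y: subtract (-1/12y)·f_1 from ¼x²y - 5/3xy² - ½y³ - 7/4xy - 5/3y² → -5/3xy² - ½y³ - 4/3xy - 37/24y² + 5/12y
  leading term xy²: subtract (-5/12)·f_2 from -5/3xy² - ½y³ - 4/3xy - 37/24y² + 5/12y → -½y³ - 7/4xy - 37/24y² + 10/3y
  leading term y³: subtract (-¼y)·f_3 from -½y³ - 7/4xy - 37/24y² + 10/3y → -7/4xy + 17/24y² - 19/6y
  leading term xy: no divisor's leading term divides it; move -7/4xy to the remainder.
  leading term y²: subtract (17/48)·f_3 from 17/24y² - 19/6y → -305/48y + 221/24
  leading term y: no divisor's leading term divides it; move -305/48y to the remainder.
  leading term 1: no divisor's leading term divides it; move 221/24 to the remainder.
  remainder -7/4xy - 305/48y + 221/24 ≠ 0; add h_4 = -7/4xy - 305/48y + 221/24 to the basis.

S(f_1,f_3): leading monomials are coprime, so the S-polynomial reduces to 0 (Buchberger's first criterion).
S(f_2,f_3): lcm = xy². S = -19/4xy + 13x + 7/4y.
  leading term xy: subtract (19/7)·h_4 from -19/4xy + 13x + 7/4y → 13x + 6383/336y - 4199/168
  leading term x: no divisor's leading term divides it; move 13x to the remainder.
  leading term y: no divisor's leading term divides it; move 6383/336y to the remainder.
  leading term 1: no divisor's leading term divides it; move -4199/168 to the remainder.
  remainder 13x + 6383/336y - 4199/168 ≠ 0; add h_5 = 13x + 6383/336y - 4199/168 to the basis.

S(f_1,h_4): lcm = x²y. S = -445/84xy - ½y² + 221/42x - 5/3y.
  leading term xy: subtract (445/147)·h_4 from -445/84xy - ½y² + 221/42x - 5/3y → -½y² + 221/42x + 123965/7056y - 98345/3528
  leading term y²: subtract (-¼)·f_3 from -½y² + 221/42x + 123965/7056y - 98345/3528 → 221/42x + 139841/7056y - 121277/3528
  leading term x: subtract (17/42)·h_5 from 221/42x + 139841/7056y - 121277/3528 → 2717/224y - 2717/112
  leading term y: no divisor's leading term divides it; move 2717/224y to the remainder.
  leading term 1: no divisor's leading term divides it; move -2717/112 to the remainder.
  remainder 2717/224y - 2717/112 ≠ 0; add h_6 = 2717/224y - 2717/112 to the basis.

S(f_2,h_4): lcm = xy². S = -¼xy - 305/84y² + 589/84y.
  leading term xy: subtract (1/7)·h_4 from -¼xy - 305/84y² + 589/84y → -305/84y² + 887/112y - 221/168
  leading term y²: subtract (-305/168)·f_3 from -305/84y² + 887/112y - 221/168 → 2717/112y - 2717/56
  leading term y: subtract (2)·h_6 from 2717/112y - 2717/56 → 0
  remainder 0.

S(f_3,h_4): lcm = xy². S = 9/2xy - 305/84y² - 13x + 221/42y.
  leading term xy: subtract (-18/7)·h_4 from 9/2xy - 305/84y² - 13x + 221/42y → -305/84y² - 13x - 1861/168y + 663/28
  leading term y²: subtract (-305/168)·f_3 from -305/84y² - 13x - 1861/168y + 663/28 → -13x + 221/42y - 494/21
  leading term x: subtract (-1)·h_5 from -13x + 221/42y - 494/21 → 2717/112y - 2717/56
  leading term y: subtract (2)·h_6 from 2717/112y - 2717/56 → 0
  remainder 0.

S(f_1,h_5): lcm = x². S = -491/336xy + 43/168x - ½y - 5/3.
  leading term xy: subtract (491/588)·h_4 from -491/336xy + 43/168x - ½y - 5/3 → 43/168x + 135643/28224y - 132031/14112
  leading term x: subtract (43/2184)·h_5 from 43/168x + 135643/28224y - 132031/14112 → 3971/896y - 3971/448
  leading term y: subtract (19/52)·h_6 from 3971/896y - 3971/448 → 0
  remainder 0.

S(f_2,h_5): lcm = xy². S = -491/336y³ - ¼xy + 323/168y² + 7/4y.
  leading term y³: subtract (-491/672y)·f_3 from -491/336y³ - ¼xy + 323/168y² + 7/4y → -¼xy + 5711/672y² - 5795/336y
  leading term xy: subtract (1/7)·h_4 from -¼xy + 5711/672y² - 5795/336y → 5711/672y² - 915/56y - 221/168
  leading term y²: subtract (5711/1344)·f_3 from 5711/672y² - 915/56y - 221/168 → -24453/448y + 24453/224
  leading term y: subtract (-9/2)·h_6 from -24453/448y + 24453/224 → 0
  remainder 0.

S(f_3,h_5): leading monomials are coprime, so the S-polynomial reduces to 0 (Buchberger's first criterion).
S(h_4,h_5): lcm = xy. S = -491/336y² + 311/56y - 221/42.
  leading term y²: subtract (-491/672)·f_3 from -491/336y² + 311/56y - 221/42 → 2717/224y - 2717/112
  leading term y: subtract (1)·h_6 from 2717/224y - 2717/112 → 0
  remainder 0.

S(f_1,h_6): leading monomials are coprime, so the S-polynomial reduces to 0 (Buchberger's first criterion).
S(f_2,h_6): lcm = xy². S = 7/4xy + 7/4y.
  leading term xy: subtract (-1)·h_4 from 7/4xy + 7/4y → -221/48y + 221/24
  leading term y: subtract (-238/627)·h_6 from -221/48y + 221/24 → 0
  remainder 0.

S(f_3,h_6): lcm = y². S = 13/2y - 13.
  leading term y: subtract (112/209)·h_6 from 13/2y - 13 → 0
  remainder 0.

S(h_4,h_6): lcm = xy. S = 2x + 305/84y - 221/42.
  leading term x: subtract (2/13)·h_5 from 2x + 305/84y - 221/42 → 17/24y - 17/12
  leading term y: subtract (476/8151)·h_6 from 17/24y - 17/12 → 0
  remainder 0.

S(h_5,h_6): leading monomials are coprime, so the S-polynomial reduces to 0 (Buchberger's first criterion).
Every S-polynomial of the final basis reduces to 0, so we have a Gröbner basis.
Inter-reduce: drop elements whose leading term is divisible by another's, tail-reduce, and make monic.
Reduced Gröbner basis: {x + 1, y - 2}.
Label its elements g_1 = x + 1, g_2 = y - 2.

Reduce p = -4y³ - ½xy - 10x - 8y + 37 modulo G:
  leading term y³: subtract (-4y²)·g_2 from -4y³ - ½xy - 10x - 8y + 37 → -½xy - 8y² - 10x - 8y + 37
  leading term xy: subtract (-½y)·g_1 from -½xy - 8y² - 10x - 8y + 37 → -8y² - 10x - 15/2y + 37
  leading term y²: subtract (-8y)·g_2 from -8y² - 10x - 15/2y + 37 → -10x - 47/2y + 37
  leading term x: subtract (-10)·g_1 from -10x - 47/2y + 37 → -47/2y + 47
  leading term y: subtract (-47/2)·g_2 from -47/2y + 47 → 0
  normal form = 0.
Since the normal form is 0, p ∈ I.

-4y³ - ½xy - 10x - 8y + 37 lies in I (it reduces to 0).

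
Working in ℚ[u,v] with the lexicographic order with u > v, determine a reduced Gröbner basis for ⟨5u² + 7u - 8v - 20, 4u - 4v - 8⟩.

f_1 = 5u² + 7u - 8v - 20, LT = u².
f_2 = 4u - 4v - 8, LT = u.

S(f_1,f_2): lcm = u². S = uv + 17/5u - 8/5v - 4.
  reduce S modulo (f_1, f_2):
  remainder v² + 19/5v + 14/5 ≠ 0; add g_3 = v² + 19/5v + 14/5 to the basis.

The other S-polynomials (S(f_1,g_3), S(f_2,g_3)) all reduce to 0 modulo the current basis, so we have a Gröbner basis.
Inter-reduce: drop elements whose leading term is divisible by another's, tail-reduce, and make monic.

G = {u - v - 2, v² + 19/5v + 14/5}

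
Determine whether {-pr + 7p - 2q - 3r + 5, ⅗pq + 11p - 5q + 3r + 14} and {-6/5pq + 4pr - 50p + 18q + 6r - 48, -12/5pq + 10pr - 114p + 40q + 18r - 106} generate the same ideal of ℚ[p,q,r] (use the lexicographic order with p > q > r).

Yes, the ideals are equal.

Two ideals are equal iff their reduced Gröbner bases coincide (the reduced basis is unique for a fixed ordering).
Buchberger on the first generating set:
f_1 = -pr + 7p - 2q - 3r + 5, LT = pr.
f_2 = ⅗pq + 11p - 5q + 3r + 14, LT = pq.

S(f_1,f_2): lcm = pqr. S = -7pq - 55/3pr + 2q² + 34/3qr - 5q - 5r² - 70/3r.
  reduce S modulo (f_1, f_2):
  remainder 2q² + 34/3qr - 80/3q - 5r² + 200/3r + 215/3 ≠ 0; add g_3 = 2q² + 34/3qr - 80/3q - 5r² + 200/3r + 215/3 to the basis.

The other S-polynomials (S(f_1,g_3), S(f_2,g_3)) all reduce to 0 modulo the current basis, so we have a Gröbner basis.
Inter-reduce: drop elements whose leading term is divisible by another's, tail-reduce, and make monic.
Reduced Gröbner basis: {pq + 55/3p - 25/3q + 5r + 70/3, pr - 7p + 2q + 3r - 5, q² + 17/3qr - 40/3q - 5/2r² + 100/3r + 215/6}.

Buchberger on the second generating set:
h_1 = -6/5pq + 4pr - 50p + 18q + 6r - 48, LT = pq.
h_2 = -12/5pq + 10pr - 114p + 40q + 18r - 106, LT = pq.

S(h_1,h_2): lcm = pq. S = ⅚pr - 35/6p + 5/3q + 5/2r - 25/6.
  reduce S modulo (h_1, h_2):
  remainder ⅚pr - 35/6p + 5/3q + 5/2r - 25/6 ≠ 0; add k_3 = ⅚pr - 35/6p + 5/3q + 5/2r - 25/6 to the basis.

S(h_1,k_3): lcm = pqr. S = 7pq - 10/3pr² + 125/3pr - 2q² - 18qr + 5q - 5r² + 40r.
  reduce S modulo (h_1, h_2, k_3):
  remainder -2q² - 34/3qr + 80/3q + 5r² - 200/3r - 215/3 ≠ 0; add k_4 = -2q² - 34/3qr + 80/3q + 5r² - 200/3r - 215/3 to the basis.

The other S-polynomials (S(h_2,k_3), S(h_1,k_4), S(h_2,k_4), S(k_3,k_4)) all reduce to 0 modulo the current basis, so we have a Gröbner basis.
Inter-reduce: drop elements whose leading term is divisible by another's, tail-reduce, and make monic.
Reduced Gröbner basis: {pq + 55/3p - 25/3q + 5r + 70/3, pr - 7p + 2q + 3r - 5, q² + 17/3qr - 40/3q - 5/2r² + 100/3r + 215/6}.

The two bases agree; hence the ideals are identical.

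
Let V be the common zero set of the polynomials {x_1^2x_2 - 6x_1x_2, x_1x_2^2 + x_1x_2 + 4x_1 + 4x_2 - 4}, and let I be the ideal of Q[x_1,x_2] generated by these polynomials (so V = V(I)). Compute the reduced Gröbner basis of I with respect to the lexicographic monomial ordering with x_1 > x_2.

G = {x_1 - 1/2x_2^3 + 2/3x_2^2 + 5/6x_2 - 1, x_2^4 + 2/3x_2^3 + 5/3x_2^2 - 10/3x_2}

f_1 = x_1^2x_2 - 6x_1x_2, LT = x_1^2x_2.
f_2 = x_1x_2^2 + x_1x_2 + 4x_1 + 4x_2 - 4, LT = x_1x_2^2.

S(f_1,f_2): lcm = x_1^2x_2^2. S = -x_1^2x_2 - 4x_1^2 - 6x_1x_2^2 - 4x_1x_2 + 4x_1.
  reduce S modulo (f_1, f_2):
  remainder -4x_1^2 - 4x_1x_2 + 28x_1 + 24x_2 - 24 ≠ 0; add g_3 = -4x_1^2 - 4x_1x_2 + 28x_1 + 24x_2 - 24 to the basis.

S(f_1,g_3): lcm = x_1^2x_2. S = -x_1x_2^2 + x_1x_2 + 6x_2^2 - 6x_2.
  reduce S modulo (f_1, f_2, g_3):
  remainder 2x_1x_2 + 4x_1 + 6x_2^2 - 2x_2 - 4 ≠ 0; add g_4 = 2x_1x_2 + 4x_1 + 6x_2^2 - 2x_2 - 4 to the basis.

S(f_2,g_3): lcm = x_1^2x_2^2. S = x_1^2x_2 + 4x_1^2 - x_1x_2^3 + 7x_1x_2^2 + 4x_1x_2 - 4x_1 + 6x_2^3 - 6x_2^2.
  reduce S modulo (f_1, f_2, g_3, g_4):
  remainder -12x_1 + 6x_2^3 - 8x_2^2 - 10x_2 + 12 ≠ 0; add g_5 = -12x_1 + 6x_2^3 - 8x_2^2 - 10x_2 + 12 to the basis.

S(f_2,g_5): lcm = x_1x_2^2. S = x_1x_2 + 4x_1 + 1/2x_2^5 - 2/3x_2^4 - 5/6x_2^3 + x_2^2 + 4x_2 - 4.
  reduce S modulo (f_1, f_2, g_3, g_4, g_5):
  remainder 1/2x_2^5 - 2/3x_2^4 + 1/6x_2^3 - 10/3x_2^2 + 10/3x_2 ≠ 0; add g_6 = 1/2x_2^5 - 2/3x_2^4 + 1/6x_2^3 - 10/3x_2^2 + 10/3x_2 to the basis.

S(g_4,g_5): lcm = x_1x_2. S = 2x_1 + 1/2x_2^4 - 2/3x_2^3 + 13/6x_2^2 - 2.
  reduce S modulo (f_1, f_2, g_3, g_4, g_5, g_6):
  remainder 1/2x_2^4 + 1/3x_2^3 + 5/6x_2^2 - 5/3x_2 ≠ 0; add g_7 = 1/2x_2^4 + 1/3x_2^3 + 5/6x_2^2 - 5/3x_2 to the basis.

The other S-polynomials (S(f_1,g_4), S(f_2,g_4), S(g_3,g_4), S(f_1,g_5), S(g_3,g_5), S(f_1,g_6), S(f_2,g_6), S(g_3,g_6), S(g_4,g_6), S(g_5,g_6), S(f_1,g_7), S(f_2,g_7), S(g_3,g_7), S(g_4,g_7), S(g_5,g_7), S(g_6,g_7)) all reduce to 0 modulo the current basis, so we have a Gröbner basis.
Inter-reduce: drop elements whose leading term is divisible by another's, tail-reduce, and make monic.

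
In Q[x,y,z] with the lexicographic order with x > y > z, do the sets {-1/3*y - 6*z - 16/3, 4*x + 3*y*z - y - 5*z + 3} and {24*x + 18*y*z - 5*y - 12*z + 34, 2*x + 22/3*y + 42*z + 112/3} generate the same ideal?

Equality of ideals is decidable: compute both reduced Gröbner bases (unique for the ordering) and check whether they agree.
Buchberger on the first generating set:
f_1 = -1/3*y - 6*z - 16/3, LT = y.
f_2 = 4*x + 3*y*z - y - 5*z + 3, LT = x.

The S-polynomials (S(f_1,f_2)) all reduce to 0 modulo the current basis, so we have a Gröbner basis.
Inter-reduce: drop elements whose leading term is divisible by another's, tail-reduce, and make monic.
Reduced Gröbner basis: {x - 27/2*z**2 - 35/4*z + 19/4, y + 18*z + 16}.

Buchberger on the second generating set:
h_1 = 24*x + 18*y*z - 5*y - 12*z + 34, LT = x.
h_2 = 2*x + 22/3*y + 42*z + 112/3, LT = x.

S(h_1,h_2): lcm = x. S = 3/4*y*z - 31/8*y - 43/2*z - 69/4.
  reduce S modulo (h_1, h_2):
  remainder 3/4*y*z - 31/8*y - 43/2*z - 69/4 ≠ 0; add k_3 = 3/4*y*z - 31/8*y - 43/2*z - 69/4 to the basis.

The other S-polynomials (S(h_1,k_3), S(h_2,k_3)) all reduce to 0 modulo the current basis, so we have a Gröbner basis.
Inter-reduce: drop elements whose leading term is divisible by another's, tail-reduce, and make monic.
Reduced Gröbner basis: {x + 11/3*y + 21*z + 56/3, y*z - 31/6*y - 86/3*z - 23}.

These differ, so the ideals are not equal.

No, the ideals differ.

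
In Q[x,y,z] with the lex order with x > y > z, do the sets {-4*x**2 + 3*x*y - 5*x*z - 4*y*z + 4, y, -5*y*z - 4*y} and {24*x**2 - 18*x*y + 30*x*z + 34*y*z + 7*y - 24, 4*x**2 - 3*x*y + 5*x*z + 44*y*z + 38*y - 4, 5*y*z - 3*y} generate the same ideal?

Yes, the ideals are equal.

Since reduced Gröbner bases are canonical representatives of ideals under a given ordering, it suffices to compute and compare them.
Buchberger on the first generating set:
f_1 = -4*x**2 + 3*x*y - 5*x*z - 4*y*z + 4, LT = x**2.
f_2 = y, LT = y.
f_3 = -5*y*z - 4*y, LT = y*z.

The S-polynomials (S(f_1,f_2), S(f_1,f_3), S(f_2,f_3)) all reduce to 0 modulo the current basis, so we have a Gröbner basis.
Inter-reduce: drop elements whose leading term is divisible by another's, tail-reduce, and make monic.
Reduced Gröbner basis: {x**2 + 5/4*x*z - 1, y}.

Buchberger on the second generating set:
h_1 = 24*x**2 - 18*x*y + 30*x*z + 34*y*z + 7*y - 24, LT = x**2.
h_2 = 4*x**2 - 3*x*y + 5*x*z + 44*y*z + 38*y - 4, LT = x**2.
h_3 = 5*y*z - 3*y, LT = y*z.

S(h_1,h_2): lcm = x**2. S = -115/12*y*z - 221/24*y.
  reduce S modulo (h_1, h_2, h_3):
  remainder -359/24*y ≠ 0; add k_4 = -359/24*y to the basis.

The other S-polynomials (S(h_1,h_3), S(h_2,h_3), S(h_1,k_4), S(h_2,k_4), S(h_3,k_4)) all reduce to 0 modulo the current basis, so we have a Gröbner basis.
Inter-reduce: drop elements whose leading term is divisible by another's, tail-reduce, and make monic.
Reduced Gröbner basis: {x**2 + 5/4*x*z - 1, y}.

These coincide, so the ideals are equal.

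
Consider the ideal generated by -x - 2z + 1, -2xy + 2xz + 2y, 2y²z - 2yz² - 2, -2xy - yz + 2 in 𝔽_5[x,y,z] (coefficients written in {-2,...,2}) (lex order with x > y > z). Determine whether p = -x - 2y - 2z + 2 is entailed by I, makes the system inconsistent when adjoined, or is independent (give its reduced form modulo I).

-x - 2y - 2z + 2 lies in I (it reduces to 0).

First compute the reduced Gröbner basis of I by Buchberger's algorithm.
f_1 = -x - 2z + 1, LT = x.
f_2 = -2xy + 2xz + 2y, LT = xy.
f_3 = 2y²z - 2yz² - 2, LT = y²z.
f_4 = -2xy - yz + 2, LT = xy.

S(f_1,f_2): lcm = xy. S = xz + 2yz.
  reduce S modulo (f_1, f_2, f_3, f_4):
  remainder 2yz - 2z² + z ≠ 0; add h_5 = 2yz - 2z² + z to the basis.

S(f_1,f_4): lcm = xy. S = -yz - y + 1.
  reduce S modulo (f_1, f_2, f_3, f_4, h_5):
  remainder -y - z² - 2z + 1 ≠ 0; add h_6 = -y - z² - 2z + 1 to the basis.

S(f_2,f_3): lcm = xy²z. S = x - y²z.
  reduce S modulo (f_1, f_2, f_3, f_4, h_5, h_6):
  remainder -z³ - 2z² - 2z ≠ 0; add h_7 = -z³ - 2z² - 2z to the basis.

S(f_3,f_4): lcm = xy²z. S = -xyz² - x + 2y²z² + yz.
  reduce S modulo (f_1, f_2, f_3, f_4, h_5, h_6, h_7):
  remainder -2z² - 2z - 1 ≠ 0; add h_8 = -2z² - 2z - 1 to the basis.

S(f_3,h_5): lcm = y²z. S = 2yz - 1.
  reduce S modulo (f_1, f_2, f_3, f_4, h_5, h_6, h_7, h_8):
  remainder 2z - 2 ≠ 0; add h_9 = 2z - 2 to the basis.

The other S-polynomials (S(f_1,f_3), S(f_2,f_4), S(f_1,h_5), S(f_2,h_5), S(f_4,h_5), S(f_1,h_6), S(f_2,h_6), S(f_3,h_6), S(f_4,h_6), S(h_5,h_6), S(f_1,h_7), S(f_2,h_7), S(f_3,h_7), S(f_4,h_7), S(h_5,h_7), S(h_6,h_7), S(f_1,h_8), S(f_2,h_8), S(f_3,h_8), S(f_4,h_8), S(h_5,h_8), S(h_6,h_8), S(h_7,h_8), S(f_1,h_9), S(f_2,h_9), S(f_3,h_9), S(f_4,h_9), S(h_5,h_9), S(h_6,h_9), S(h_7,h_9), S(h_8,h_9)) all reduce to 0 modulo the current basis, so we have a Gröbner basis.
Inter-reduce: drop elements whose leading term is divisible by another's, tail-reduce, and make monic.
Reduced Gröbner basis: {x + 1, y + 2, z - 1}.
Label its elements g_1 = x + 1, g_2 = y + 2, g_3 = z - 1.

Reduce p = -x - 2y - 2z + 2 modulo G:
  leading term x: subtract (-1)·g_1 from -x - 2y - 2z + 2 → -2y - 2z - 2
  leading term y: subtract (-2)·g_2 from -2y - 2z - 2 → -2z + 2
  leading term z: subtract (-2)·g_3 from -2z + 2 → 0
  normal form = 0.
Since the normal form is 0, p ∈ I.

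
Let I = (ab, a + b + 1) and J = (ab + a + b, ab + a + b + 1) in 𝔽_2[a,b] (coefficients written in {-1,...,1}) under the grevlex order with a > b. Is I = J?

Equality of ideals is decidable: compute both reduced Gröbner bases (unique for the ordering) and check whether they agree.
Buchberger on the first generating set:
f_1 = ab, LT = ab.
f_2 = a + b + 1, LT = a.

S(f_1,f_2): lcm = ab. S = b² + b.
  leading term b²: no divisor's leading term divides it; move b² to the remainder.
  leading term b: no divisor's leading term divides it; move b to the remainder.
  remainder b² + b ≠ 0; add g_3 = b² + b to the basis.

S(f_1,g_3): lcm = ab². S = ab.
  leading term ab: subtract (1)·f_1 from ab → 0
  remainder 0.

S(f_2,g_3): leading monomials are coprime, so the S-polynomial reduces to 0 (Buchberger's first criterion).
Every S-polynomial of the final basis reduces to 0, so we have a Gröbner basis.
Inter-reduce: drop elements whose leading term is divisible by another's, tail-reduce, and make monic.
Reduced Gröbner basis: {b² + b, a + b + 1}.

Buchberger on the second generating set:
h_1 = ab + a + b, LT = ab.
h_2 = ab + a + b + 1, LT = ab.

S(h_1,h_2): lcm = ab. S = 1.
  leading term 1: no divisor's leading term divides it; move 1 to the remainder.
  remainder 1 ≠ 0; add k_3 = 1 to the basis.

S(h_1,k_3): leading monomials are coprime, so the S-polynomial reduces to 0 (Buchberger's first criterion).
S(h_2,k_3): leading monomials are coprime, so the S-polynomial reduces to 0 (Buchberger's first criterion).
Every S-polynomial of the final basis reduces to 0, so we have a Gröbner basis.
Inter-reduce: drop elements whose leading term is divisible by another's, tail-reduce, and make monic.
Reduced Gröbner basis: {1}.

These differ, so the ideals are not equal.

No, the ideals differ.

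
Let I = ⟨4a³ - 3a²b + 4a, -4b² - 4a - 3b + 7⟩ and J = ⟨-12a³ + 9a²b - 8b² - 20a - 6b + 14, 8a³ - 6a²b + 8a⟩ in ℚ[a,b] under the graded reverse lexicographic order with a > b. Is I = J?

Yes, the ideals are equal.

Since reduced Gröbner bases are canonical representatives of ideals under a given ordering, it suffices to compute and compare them.
Buchberger on the first generating set:
f_1 = 4a³ - 3a²b + 4a, LT = a³.
f_2 = -4b² - 4a - 3b + 7, LT = b².

The S-polynomials (S(f_1,f_2)) all reduce to 0 modulo the current basis, so we have a Gröbner basis.
Inter-reduce: drop elements whose leading term is divisible by another's, tail-reduce, and make monic.
Reduced Gröbner basis: {a³ - ¾a²b + a, b² + a + ¾b - 7/4}.

Buchberger on the second generating set:
h_1 = -12a³ + 9a²b - 8b² - 20a - 6b + 14, LT = a³.
h_2 = 8a³ - 6a²b + 8a, LT = a³.

S(h_1,h_2): lcm = a³. S = ⅔b² + ⅔a + ½b - 7/6.
  leading term b²: no divisor's leading term divides it; move ⅔b² to the remainder.
  leading term a: no divisor's leading term divides it; move ⅔a to the remainder.
  leading term b: no divisor's leading term divides it; move ½b to the remainder.
  leading term 1: no divisor's leading term divides it; move -7/6 to the remainder.
  remainder ⅔b² + ⅔a + ½b - 7/6 ≠ 0; add k_3 = ⅔b² + ⅔a + ½b - 7/6 to the basis.

The other S-polynomials (S(h_1,k_3), S(h_2,k_3)) all reduce to 0 modulo the current basis, so we have a Gröbner basis.
Inter-reduce: drop elements whose leading term is divisible by another's, tail-reduce, and make monic.
Reduced Gröbner basis: {a³ - ¾a²b + a, b² + a + ¾b - 7/4}.

These coincide, so the ideals are equal.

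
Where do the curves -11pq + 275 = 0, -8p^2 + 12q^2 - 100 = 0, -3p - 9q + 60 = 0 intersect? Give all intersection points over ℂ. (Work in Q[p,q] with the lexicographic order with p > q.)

{(5, 5)}

Compute a lex Gröbner basis by Buchberger's algorithm.
f_1 = -11pq + 275, LT = pq.
f_2 = -8p^2 + 12q^2 - 100, LT = p^2.
f_3 = -3p - 9q + 60, LT = p.

S(f_1,f_2): lcm = p^2q. S = -25p + 3/2q^3 - 25/2q.
  leading term p: subtract (25/3)·f_3 from -25p + 3/2q^3 - 25/2q → 3/2q^3 + 125/2q - 500
  leading term q^3: no divisor's leading term divides it; move 3/2q^3 to the remainder.
  leading term q: no divisor's leading term divides it; move 125/2q to the remainder.
  leading term 1: no divisor's leading term divides it; move -500 to the remainder.
  remainder 3/2q^3 + 125/2q - 500 ≠ 0; add h_4 = 3/2q^3 + 125/2q - 500 to the basis.

S(f_1,f_3): lcm = pq. S = -3q^2 + 20q - 25.
  leading term q^2: no divisor's leading term divides it; move -3q^2 to the remainder.
  leading term q: no divisor's leading term divides it; move 20q to the remainder.
  leading term 1: no divisor's leading term divides it; move -25 to the remainder.
  remainder -3q^2 + 20q - 25 ≠ 0; add h_5 = -3q^2 + 20q - 25 to the basis.

S(f_2,f_3): lcm = p^2. S = -3pq + 20p - 3/2q^2 + 25/2.
  leading term pq: subtract (3/11)·f_1 from -3pq + 20p - 3/2q^2 + 25/2 → 20p - 3/2q^2 - 125/2
  leading term p: subtract (-20/3)·f_3 from 20p - 3/2q^2 - 125/2 → -3/2q^2 - 60q + 675/2
  leading term q^2: subtract (1/2)·h_5 from -3/2q^2 - 60q + 675/2 → -70q + 350
  leading term q: no divisor's leading term divides it; move -70q to the remainder.
  leading term 1: no divisor's leading term divides it; move 350 to the remainder.
  remainder -70q + 350 ≠ 0; add h_6 = -70q + 350 to the basis.

The other S-polynomials (S(f_1,h_4), S(f_2,h_4), S(f_3,h_4), S(f_1,h_5), S(f_2,h_5), S(f_3,h_5), S(h_4,h_5), S(f_1,h_6), S(f_2,h_6), S(f_3,h_6), S(h_4,h_6), S(h_5,h_6)) all reduce to 0 modulo the current basis, so we have a Gröbner basis.
Inter-reduce: drop elements whose leading term is divisible by another's, tail-reduce, and make monic.
Reduced Gröbner basis: {p - 5, q - 5}.

Elimination: the polynomial q - 5 lies in the elimination ideal for q, so q ∈ {5}. For each such q, the remaining basis elements (now univariate) give the rest of the solution.
  q = 5: the earlier basis element becomes p - 5 = 0, giving p = 5 — point (5, 5).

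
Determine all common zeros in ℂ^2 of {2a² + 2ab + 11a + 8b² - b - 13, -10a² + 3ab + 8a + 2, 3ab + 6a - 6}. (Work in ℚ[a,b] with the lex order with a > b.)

{(1, 0)}

Compute a lex Gröbner basis by Buchberger's algorithm.
f_1 = 2a² + 2ab + 11a + 8b² - b - 13, LT = a².
f_2 = -10a² + 3ab + 8a + 2, LT = a².
f_3 = 3ab + 6a - 6, LT = ab.

S(f_1,f_2): lcm = a². S = 13/10ab + 63/10a + 4b² - ½b - 63/10.
  leading term ab: subtract (13/30)·f_3 from 13/10ab + 63/10a + 4b² - ½b - 63/10 → 37/10a + 4b² - ½b - 37/10
  leading term a: no divisor's leading term divides it; move 37/10a to the remainder.
  leading term b²: no divisor's leading term divides it; move 4b² to the remainder.
  leading term b: no divisor's leading term divides it; move -½b to the remainder.
  leading term 1: no divisor's leading term divides it; move -37/10 to the remainder.
  remainder 37/10a + 4b² - ½b - 37/10 ≠ 0; add h_4 = 37/10a + 4b² - ½b - 37/10 to the basis.

S(f_1,f_3): lcm = a²b. S = -2a² + ab² + 11/2ab + 2a + 4b³ - ½b² - 13/2b.
  leading term a²: subtract (-1)·f_1 from -2a² + ab² + 11/2ab + 2a + 4b³ - ½b² - 13/2b → ab² + 15/2ab + 13a + 4b³ + 15/2b² - 15/2b - 13
  leading term ab²: subtract (⅓b)·f_3 from ab² + 15/2ab + 13a + 4b³ + 15/2b² - 15/2b - 13 → 11/2ab + 13a + 4b³ + 15/2b² - 11/2b - 13
  leading term ab: subtract (11/6)·f_3 from 11/2ab + 13a + 4b³ + 15/2b² - 11/2b - 13 → 2a + 4b³ + 15/2b² - 11/2b - 2
  leading term a: subtract (20/37)·h_4 from 2a + 4b³ + 15/2b² - 11/2b - 2 → 4b³ + 395/74b² - 387/74b
  leading term b³: no divisor's leading term divides it; move 4b³ to the remainder.
  leading term b²: no divisor's leading term divides it; move 395/74b² to the remainder.
  leading term b: no divisor's leading term divides it; move -387/74b to the remainder.
  remainder 4b³ + 395/74b² - 387/74b ≠ 0; add h_5 = 4b³ + 395/74b² - 387/74b to the basis.

S(f_2,f_3): lcm = a²b. S = -2a² - 3/10ab² - ⅘ab + 2a - ⅕b.
  leading term a²: subtract (-1)·f_1 from -2a² - 3/10ab² - ⅘ab + 2a - ⅕b → -3/10ab² + 6/5ab + 13a + 8b² - 6/5b - 13
  leading term ab²: subtract (-1/10b)·f_3 from -3/10ab² + 6/5ab + 13a + 8b² - 6/5b - 13 → 9/5ab + 13a + 8b² - 9/5b - 13
  leading term ab: subtract (⅗)·f_3 from 9/5ab + 13a + 8b² - 9/5b - 13 → 47/5a + 8b² - 9/5b - 47/5
  leading term a: subtract (94/37)·h_4 from 47/5a + 8b² - 9/5b - 47/5 → -80/37b² - 98/185b
  leading term b²: no divisor's leading term divides it; move -80/37b² to the remainder.
  leading term b: no divisor's leading term divides it; move -98/185b to the remainder.
  remainder -80/37b² - 98/185b ≠ 0; add h_6 = -80/37b² - 98/185b to the basis.

S(f_1,h_4): lcm = a². S = -40/37ab² + 42/37ab + 13/2a + 4b² - ½b - 13/2.
  leading term ab²: subtract (-40/111b)·f_3 from -40/37ab² + 42/37ab + 13/2a + 4b² - ½b - 13/2 → 122/37ab + 13/2a + 4b² - 197/74b - 13/2
  leading term ab: subtract (122/111)·f_3 from 122/37ab + 13/2a + 4b² - 197/74b - 13/2 → -7/74a + 4b² - 197/74b + 7/74
  leading term a: subtract (-35/1369)·h_4 from -7/74a + 4b² - 197/74b + 7/74 → 5616/1369b² - 3662/1369b
  leading term b²: subtract (-351/185)·h_6 from 5616/1369b² - 3662/1369b → -92/25b
  leading term b: no divisor's leading term divides it; move -92/25b to the remainder.
  remainder -92/25b ≠ 0; add h_7 = -92/25b to the basis.

The other S-polynomials (S(f_2,h_4), S(f_3,h_4), S(f_1,h_5), S(f_2,h_5), S(f_3,h_5), S(h_4,h_5), S(f_1,h_6), S(f_2,h_6), S(f_3,h_6), S(h_4,h_6), S(h_5,h_6), S(f_1,h_7), S(f_2,h_7), S(f_3,h_7), S(h_4,h_7), S(h_5,h_7), S(h_6,h_7)) all reduce to 0 modulo the current basis, so we have a Gröbner basis.
Inter-reduce: drop elements whose leading term is divisible by another's, tail-reduce, and make monic.
Reduced Gröbner basis: {a - 1, b}.

Since the basis is lex-ordered, b is univariate in b. Its roots are {0}. Back-substituting each root into the other basis elements fixes the other coordinates.
  b = 0: the earlier basis element becomes a - 1 = 0, giving a = 1 — point (1, 0).
Zero-dimensionality of the ideal guarantees finitely many solutions over ℂ.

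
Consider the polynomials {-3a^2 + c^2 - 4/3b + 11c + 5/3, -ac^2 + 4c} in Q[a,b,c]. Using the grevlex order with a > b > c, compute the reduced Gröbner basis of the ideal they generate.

f_1 = -3a^2 + c^2 - 4/3b + 11c + 5/3, LT = a^2.
f_2 = -ac^2 + 4c, LT = ac^2.

S(f_1,f_2): lcm = a^2c^2. S = -1/3c^4 + 4/9bc^2 - 11/3c^3 + 4ac - 5/9c^2.
  leading term c^4: no divisor's leading term divides it; move -1/3c^4 to the remainder.
  leading term bc^2: no divisor's leading term divides it; move 4/9bc^2 to the remainder.
  leading term c^3: no divisor's leading term divides it; move -11/3c^3 to the remainder.
  leading term ac: no divisor's leading term divides it; move 4ac to the remainder.
  leading term c^2: no divisor's leading term divides it; move -5/9c^2 to the remainder.
  remainder -1/3c^4 + 4/9bc^2 - 11/3c^3 + 4ac - 5/9c^2 ≠ 0; add g_3 = -1/3c^4 + 4/9bc^2 - 11/3c^3 + 4ac - 5/9c^2 to the basis.

The other S-polynomials (S(f_1,g_3), S(f_2,g_3)) all reduce to 0 modulo the current basis, so we have a Gröbner basis.

G = {c^4 - 4/3bc^2 + 11c^3 - 12ac + 5/3c^2, ac^2 - 4c, a^2 - 1/3c^2 + 4/9b - 11/3c - 5/9}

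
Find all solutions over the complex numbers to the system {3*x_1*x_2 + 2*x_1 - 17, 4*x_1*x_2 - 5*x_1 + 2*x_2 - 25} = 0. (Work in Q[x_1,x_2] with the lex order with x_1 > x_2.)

{(-34/23, -9/2), (1, 5)}

Compute a lex Gröbner basis by Buchberger's algorithm.
f_1 = 3*x_1*x_2 + 2*x_1 - 17, LT = x_1*x_2.
f_2 = 4*x_1*x_2 - 5*x_1 + 2*x_2 - 25, LT = x_1*x_2.

S(f_1,f_2): lcm = x_1*x_2. S = 23/12*x_1 - 1/2*x_2 + 7/12.
  leading term x_1: no divisor's leading term divides it; move 23/12*x_1 to the remainder.
  leading term x_2: no divisor's leading term divides it; move -1/2*x_2 to the remainder.
  leading term 1: no divisor's leading term divides it; move 7/12 to the remainder.
  remainder 23/12*x_1 - 1/2*x_2 + 7/12 ≠ 0; add h_3 = 23/12*x_1 - 1/2*x_2 + 7/12 to the basis.

S(f_1,h_3): lcm = x_1*x_2. S = 2/3*x_1 + 6/23*x_2**2 - 7/23*x_2 - 17/3.
  leading term x_1: subtract (8/23)·h_3 from 2/3*x_1 + 6/23*x_2**2 - 7/23*x_2 - 17/3 → 6/23*x_2**2 - 3/23*x_2 - 135/23
  leading term x_2**2: no divisor's leading term divides it; move 6/23*x_2**2 to the remainder.
  leading term x_2: no divisor's leading term divides it; move -3/23*x_2 to the remainder.
  leading term 1: no divisor's leading term divides it; move -135/23 to the remainder.
  remainder 6/23*x_2**2 - 3/23*x_2 - 135/23 ≠ 0; add h_4 = 6/23*x_2**2 - 3/23*x_2 - 135/23 to the basis.

The other S-polynomials (S(f_2,h_3), S(f_1,h_4), S(f_2,h_4), S(h_3,h_4)) all reduce to 0 modulo the current basis, so we have a Gröbner basis.
Inter-reduce: drop elements whose leading term is divisible by another's, tail-reduce, and make monic.
Reduced Gröbner basis: {x_1 - 6/23*x_2 + 7/23, x_2**2 - 1/2*x_2 - 45/2}.

Since the basis is lex-ordered, x_2**2 - 1/2*x_2 - 45/2 is univariate in x_2. Its roots are {-9/2, 5}. Back-substituting each root into the other basis elements fixes the other coordinates.
  x_2 = -9/2: the earlier basis element becomes x_1 + 34/23 = 0, giving x_1 = -34/23 — point (-34/23, -9/2).
  x_2 = 5: the earlier basis element becomes x_1 - 1 = 0, giving x_1 = 1 — point (1, 5).
Each listed point satisfies every original equation (direct substitution).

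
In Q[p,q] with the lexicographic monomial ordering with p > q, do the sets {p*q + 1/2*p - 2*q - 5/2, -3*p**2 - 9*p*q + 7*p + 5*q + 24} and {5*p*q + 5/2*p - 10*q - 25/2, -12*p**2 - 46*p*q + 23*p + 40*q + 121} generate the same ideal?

Equality of ideals is decidable: compute both reduced Gröbner bases (unique for the ordering) and check whether they agree.
Buchberger on the first generating set:
f_1 = p*q + 1/2*p - 2*q - 5/2, LT = p*q.
f_2 = -3*p**2 - 9*p*q + 7*p + 5*q + 24, LT = p**2.

S(f_1,f_2): lcm = p**2*q. S = 1/2*p**2 - 3*p*q**2 + 1/3*p*q - 5/2*p + 5/3*q**2 + 8*q.
  leading term p**2: subtract (-1/6)·f_2 from 1/2*p**2 - 3*p*q**2 + 1/3*p*q - 5/2*p + 5/3*q**2 + 8*q → -3*p*q**2 - 7/6*p*q - 4/3*p + 5/3*q**2 + 53/6*q + 4
  leading term p*q**2: subtract (-3*q)·f_1 from -3*p*q**2 - 7/6*p*q - 4/3*p + 5/3*q**2 + 53/6*q + 4 → 1/3*p*q - 4/3*p - 13/3*q**2 + 4/3*q + 4
  leading term p*q: subtract (1/3)·f_1 from 1/3*p*q - 4/3*p - 13/3*q**2 + 4/3*q + 4 → -3/2*p - 13/3*q**2 + 2*q + 29/6
  leading term p: no divisor's leading term divides it; move -3/2*p to the remainder.
  leading term q**2: no divisor's leading term divides it; move -13/3*q**2 to the remainder.
  leading term q: no divisor's leading term divides it; move 2*q to the remainder.
  leading term 1: no divisor's leading term divides it; move 29/6 to the remainder.
  remainder -3/2*p - 13/3*q**2 + 2*q + 29/6 ≠ 0; add g_3 = -3/2*p - 13/3*q**2 + 2*q + 29/6 to the basis.

S(f_1,g_3): lcm = p*q. S = 1/2*p - 26/9*q**3 + 4/3*q**2 + 11/9*q - 5/2.
  leading term p: subtract (-1/3)·g_3 from 1/2*p - 26/9*q**3 + 4/3*q**2 + 11/9*q - 5/2 → -26/9*q**3 - 1/9*q**2 + 17/9*q - 8/9
  leading term q**3: no divisor's leading term divides it; move -26/9*q**3 to the remainder.
  leading term q**2: no divisor's leading term divides it; move -1/9*q**2 to the remainder.
  leading term q: no divisor's leading term divides it; move 17/9*q to the remainder.
  leading term 1: no divisor's leading term divides it; move -8/9 to the remainder.
  remainder -26/9*q**3 - 1/9*q**2 + 17/9*q - 8/9 ≠ 0; add g_4 = -26/9*q**3 - 1/9*q**2 + 17/9*q - 8/9 to the basis.

The other S-polynomials (S(f_2,g_3), S(f_1,g_4), S(f_2,g_4), S(g_3,g_4)) all reduce to 0 modulo the current basis, so we have a Gröbner basis.
Inter-reduce: drop elements whose leading term is divisible by another's, tail-reduce, and make monic.
Reduced Gröbner basis: {p + 26/9*q**2 - 4/3*q - 29/9, q**3 + 1/26*q**2 - 17/26*q + 4/13}.

Buchberger on the second generating set:
h_1 = 5*p*q + 5/2*p - 10*q - 25/2, LT = p*q.
h_2 = -12*p**2 - 46*p*q + 23*p + 40*q + 121, LT = p**2.

S(h_1,h_2): lcm = p**2*q. S = 1/2*p**2 - 23/6*p*q**2 - 1/12*p*q - 5/2*p + 10/3*q**2 + 121/12*q.
  leading term p**2: subtract (-1/24)·h_2 from 1/2*p**2 - 23/6*p*q**2 - 1/12*p*q - 5/2*p + 10/3*q**2 + 121/12*q → -23/6*p*q**2 - 2*p*q - 37/24*p + 10/3*q**2 + 47/4*q + 121/24
  leading term p*q**2: subtract (-23/30*q)·h_1 from -23/6*p*q**2 - 2*p*q - 37/24*p + 10/3*q**2 + 47/4*q + 121/24 → -1/12*p*q - 37/24*p - 13/3*q**2 + 13/6*q + 121/24
  leading term p*q: subtract (-1/60)·h_1 from -1/12*p*q - 37/24*p - 13/3*q**2 + 13/6*q + 121/24 → -3/2*p - 13/3*q**2 + 2*q + 29/6
  leading term p: no divisor's leading term divides it; move -3/2*p to the remainder.
  leading term q**2: no divisor's leading term divides it; move -13/3*q**2 to the remainder.
  leading term q: no divisor's leading term divides it; move 2*q to the remainder.
  leading term 1: no divisor's leading term divides it; move 29/6 to the remainder.
  remainder -3/2*p - 13/3*q**2 + 2*q + 29/6 ≠ 0; add k_3 = -3/2*p - 13/3*q**2 + 2*q + 29/6 to the basis.

S(h_1,k_3): lcm = p*q. S = 1/2*p - 26/9*q**3 + 4/3*q**2 + 11/9*q - 5/2.
  leading term p: subtract (-1/3)·k_3 from 1/2*p - 26/9*q**3 + 4/3*q**2 + 11/9*q - 5/2 → -26/9*q**3 - 1/9*q**2 + 17/9*q - 8/9
  leading term q**3: no divisor's leading term divides it; move -26/9*q**3 to the remainder.
  leading term q**2: no divisor's leading term divides it; move -1/9*q**2 to the remainder.
  leading term q: no divisor's leading term divides it; move 17/9*q to the remainder.
  leading term 1: no divisor's leading term divides it; move -8/9 to the remainder.
  remainder -26/9*q**3 - 1/9*q**2 + 17/9*q - 8/9 ≠ 0; add k_4 = -26/9*q**3 - 1/9*q**2 + 17/9*q - 8/9 to the basis.

The other S-polynomials (S(h_2,k_3), S(h_1,k_4), S(h_2,k_4), S(k_3,k_4)) all reduce to 0 modulo the current basis, so we have a Gröbner basis.
Inter-reduce: drop elements whose leading term is divisible by another's, tail-reduce, and make monic.
Reduced Gröbner basis: {p + 26/9*q**2 - 4/3*q - 29/9, q**3 + 1/26*q**2 - 17/26*q + 4/13}.

The two bases agree; hence the ideals are identical.
The choice of monomial ordering does not affect the verdict — as long as both bases are computed under the same ordering, their equality decides ideal equality.

Yes, the ideals are equal.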